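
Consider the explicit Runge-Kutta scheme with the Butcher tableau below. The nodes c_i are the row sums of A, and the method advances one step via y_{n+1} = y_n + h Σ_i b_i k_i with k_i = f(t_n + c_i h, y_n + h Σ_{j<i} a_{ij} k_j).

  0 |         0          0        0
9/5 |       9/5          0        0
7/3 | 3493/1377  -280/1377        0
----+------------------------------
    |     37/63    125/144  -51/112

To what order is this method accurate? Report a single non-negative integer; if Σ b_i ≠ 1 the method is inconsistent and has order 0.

3

b = (37/63, 125/144, -51/112)
c = (0, 9/5, 7/3)
Ac = (0, 0, -56/153)
Σ b_i: 37/63·1 + 125/144·1 + (-51/112)·1 = 1 ✓
b·c: 125/144·9/5 + (-51/112)·7/3 = 1/2 ✓
b·c²: 125/144·81/25 + (-51/112)·49/9 = 1/3 ✓
b·Ac: (-51/112)·(-56/153) = 1/6 ✓; 3 stages ⇒ order 3.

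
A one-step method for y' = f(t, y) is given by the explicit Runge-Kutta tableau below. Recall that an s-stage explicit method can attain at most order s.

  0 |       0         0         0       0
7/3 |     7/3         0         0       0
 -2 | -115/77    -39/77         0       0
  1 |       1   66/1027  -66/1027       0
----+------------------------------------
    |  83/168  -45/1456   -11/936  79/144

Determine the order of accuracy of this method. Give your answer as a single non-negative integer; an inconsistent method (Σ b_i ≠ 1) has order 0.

b = (83/168, -45/1456, -11/936, 79/144)
c = (0, 7/3, -2, 1)
Ac = (0, 0, -13/11, 22/79)
Σ b_i: 83/168·1 + (-45/1456)·1 + (-11/936)·1 + 79/144·1 = 1 ✓
b·c: (-45/1456)·7/3 + (-11/936)·(-2) + 79/144·1 = 1/2 ✓
b·c²: (-45/1456)·49/9 + (-11/936)·4 + 79/144·1 = 1/3 ✓
b·Ac: (-11/936)·(-13/11) + 79/144·22/79 = 1/6 ✓
b·c³: (-45/1456)·343/27 + (-11/936)·(-8) + 79/144·1 = 1/4 ✓
b·(c∘Ac): (-11/936)·26/11 + 79/144·22/79 = 1/8 ✓
b·Ac²: (-11/936)·(-91/33) + 79/144·22/237 = 1/12 ✓
b·A²c: 79/144·6/79 = 1/24 ✓; 4 stages ⇒ order 4.

4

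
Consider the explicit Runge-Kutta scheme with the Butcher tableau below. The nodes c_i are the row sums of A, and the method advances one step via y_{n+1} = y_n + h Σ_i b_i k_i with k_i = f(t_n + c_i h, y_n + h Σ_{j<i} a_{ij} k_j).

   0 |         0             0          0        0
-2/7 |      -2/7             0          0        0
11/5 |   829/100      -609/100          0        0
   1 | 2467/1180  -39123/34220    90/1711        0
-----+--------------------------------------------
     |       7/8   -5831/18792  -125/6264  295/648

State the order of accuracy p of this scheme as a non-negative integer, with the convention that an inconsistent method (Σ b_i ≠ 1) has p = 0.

4

b = (7/8, -5831/18792, -125/6264, 295/648)
c = (0, -2/7, 11/5, 1)
Ac = (0, 0, 87/50, 261/590)
Σ b_i: 7/8·1 + (-5831/18792)·1 + (-125/6264)·1 + 295/648·1 = 1 ✓
b·c: (-5831/18792)·(-2/7) + (-125/6264)·11/5 + 295/648·1 = 1/2 ✓
b·c²: (-5831/18792)·4/49 + (-125/6264)·121/25 + 295/648·1 = 1/3 ✓
b·Ac: (-125/6264)·87/50 + 295/648·261/590 = 1/6 ✓
b·c³: (-5831/18792)·(-8/343) + (-125/6264)·1331/125 + 295/648·1 = 1/4 ✓
b·(c∘Ac): (-125/6264)·957/250 + 295/648·261/590 = 1/8 ✓
b·Ac²: (-125/6264)·(-87/175) + 295/648·333/2065 = 1/12 ✓
b·A²c: 295/648·27/295 = 1/24 ✓; 4 stages ⇒ order 4.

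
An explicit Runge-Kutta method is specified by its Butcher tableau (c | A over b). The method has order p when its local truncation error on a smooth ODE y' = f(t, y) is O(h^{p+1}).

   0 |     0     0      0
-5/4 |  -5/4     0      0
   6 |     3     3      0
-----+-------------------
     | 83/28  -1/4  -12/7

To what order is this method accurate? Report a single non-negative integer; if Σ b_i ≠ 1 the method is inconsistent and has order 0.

1

b = (83/28, -1/4, -12/7)
c = (0, -5/4, 6)
Ac = (0, 0, -15/4)
Σ b_i: 83/28·1 + (-1/4)·1 + (-12/7)·1 = 1 ✓
b·c: (-1/4)·(-5/4) + (-12/7)·6 = -1117/112 ≠ 1/2 ⇒ order 1.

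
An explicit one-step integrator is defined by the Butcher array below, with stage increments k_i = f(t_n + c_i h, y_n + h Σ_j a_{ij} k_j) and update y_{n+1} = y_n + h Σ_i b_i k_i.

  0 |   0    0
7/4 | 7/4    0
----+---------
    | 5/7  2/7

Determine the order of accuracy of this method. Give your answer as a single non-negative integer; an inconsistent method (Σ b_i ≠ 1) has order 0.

2

b = (5/7, 2/7)
c = (0, 7/4)
Σ b_i: 5/7·1 + 2/7·1 = 1 ✓
b·c: 2/7·7/4 = 1/2 ✓; 2 stages ⇒ order 2.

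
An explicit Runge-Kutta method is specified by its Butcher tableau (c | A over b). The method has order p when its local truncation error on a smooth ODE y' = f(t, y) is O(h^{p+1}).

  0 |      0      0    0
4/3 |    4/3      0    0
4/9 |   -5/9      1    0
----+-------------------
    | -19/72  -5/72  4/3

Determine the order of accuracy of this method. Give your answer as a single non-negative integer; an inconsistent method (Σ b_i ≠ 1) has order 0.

2

b = (-19/72, -5/72, 4/3)
c = (0, 4/3, 4/9)
Ac = (0, 0, 4/3)
Σ b_i: (-19/72)·1 + (-5/72)·1 + 4/3·1 = 1 ✓
b·c: (-5/72)·4/3 + 4/3·4/9 = 1/2 ✓
b·c²: (-5/72)·16/9 + 4/3·16/81 = 34/243 ≠ 1/3 ⇒ order 2.
b·Ac: 4/3·4/3 = 16/9 ≠ 1/6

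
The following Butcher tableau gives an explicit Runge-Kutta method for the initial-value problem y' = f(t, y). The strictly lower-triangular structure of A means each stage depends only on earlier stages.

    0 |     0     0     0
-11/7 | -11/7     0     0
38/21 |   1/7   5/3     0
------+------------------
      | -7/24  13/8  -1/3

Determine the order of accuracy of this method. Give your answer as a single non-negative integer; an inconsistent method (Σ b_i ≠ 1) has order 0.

1

b = (-7/24, 13/8, -1/3)
c = (0, -11/7, 38/21)
Ac = (0, 0, -55/21)
Σ b_i: (-7/24)·1 + 13/8·1 + (-1/3)·1 = 1 ✓
b·c: 13/8·(-11/7) + (-1/3)·38/21 = -1591/504 ≠ 1/2 ⇒ order 1.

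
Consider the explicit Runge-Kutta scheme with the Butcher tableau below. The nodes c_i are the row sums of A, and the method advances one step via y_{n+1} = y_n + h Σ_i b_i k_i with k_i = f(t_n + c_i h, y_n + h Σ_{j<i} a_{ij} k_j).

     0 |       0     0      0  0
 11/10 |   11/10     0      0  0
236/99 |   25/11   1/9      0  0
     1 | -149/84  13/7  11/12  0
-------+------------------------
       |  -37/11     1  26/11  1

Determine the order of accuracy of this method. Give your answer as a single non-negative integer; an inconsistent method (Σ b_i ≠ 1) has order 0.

b = (-37/11, 1, 26/11, 1)
c = (0, 11/10, 236/99, 1)
Ac = (0, 0, 11/90, 7991/1890)
Σ b_i: (-37/11)·1 + 1·1 + 26/11·1 + 1·1 = 1 ✓
b·c: 1·11/10 + 26/11·236/99 + 1·1 = 84229/10890 ≠ 1/2 ⇒ order 1.

1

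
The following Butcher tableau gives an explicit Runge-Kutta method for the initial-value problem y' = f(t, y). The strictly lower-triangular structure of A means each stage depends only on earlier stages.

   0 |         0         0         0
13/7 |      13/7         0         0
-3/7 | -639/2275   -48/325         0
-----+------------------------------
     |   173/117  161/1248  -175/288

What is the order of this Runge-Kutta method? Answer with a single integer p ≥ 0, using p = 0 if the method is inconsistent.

b = (173/117, 161/1248, -175/288)
c = (0, 13/7, -3/7)
Ac = (0, 0, -48/175)
Σ b_i: 173/117·1 + 161/1248·1 + (-175/288)·1 = 1 ✓
b·c: 161/1248·13/7 + (-175/288)·(-3/7) = 1/2 ✓
b·c²: 161/1248·169/49 + (-175/288)·9/49 = 1/3 ✓
b·Ac: (-175/288)·(-48/175) = 1/6 ✓; 3 stages ⇒ order 3.

3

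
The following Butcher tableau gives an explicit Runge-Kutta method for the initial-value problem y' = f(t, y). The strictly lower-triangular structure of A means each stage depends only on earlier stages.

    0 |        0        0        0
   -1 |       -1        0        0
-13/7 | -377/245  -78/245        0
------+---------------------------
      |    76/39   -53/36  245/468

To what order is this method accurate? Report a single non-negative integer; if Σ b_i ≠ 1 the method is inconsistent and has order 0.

b = (76/39, -53/36, 245/468)
c = (0, -1, -13/7)
Ac = (0, 0, 78/245)
Σ b_i: 76/39·1 + (-53/36)·1 + 245/468·1 = 1 ✓
b·c: (-53/36)·(-1) + 245/468·(-13/7) = 1/2 ✓
b·c²: (-53/36)·1 + 245/468·169/49 = 1/3 ✓
b·Ac: 245/468·78/245 = 1/6 ✓; 3 stages ⇒ order 3.

3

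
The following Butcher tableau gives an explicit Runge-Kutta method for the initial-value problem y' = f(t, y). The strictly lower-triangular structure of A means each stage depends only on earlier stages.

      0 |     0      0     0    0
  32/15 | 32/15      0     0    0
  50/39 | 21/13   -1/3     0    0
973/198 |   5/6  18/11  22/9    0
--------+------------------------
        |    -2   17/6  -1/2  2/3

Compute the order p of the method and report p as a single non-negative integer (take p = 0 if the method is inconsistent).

b = (-2, 17/6, -1/2, 2/3)
c = (0, 32/15, 50/39, 973/198)
Ac = (0, 0, -32/45, 127892/19305)
Σ b_i: (-2)·1 + 17/6·1 + (-1/2)·1 + 2/3·1 = 1 ✓
b·c: 17/6·32/15 + (-1/2)·50/39 + 2/3·973/198 = 167558/19305 ≠ 1/2 ⇒ order 1.

1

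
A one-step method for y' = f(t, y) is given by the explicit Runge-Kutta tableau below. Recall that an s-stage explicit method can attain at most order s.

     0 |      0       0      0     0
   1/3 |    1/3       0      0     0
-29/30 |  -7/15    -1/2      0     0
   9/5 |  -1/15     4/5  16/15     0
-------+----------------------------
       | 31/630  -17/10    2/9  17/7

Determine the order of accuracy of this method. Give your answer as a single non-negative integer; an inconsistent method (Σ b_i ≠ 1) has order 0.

b = (31/630, -17/10, 2/9, 17/7)
c = (0, 1/3, -29/30, 9/5)
Ac = (0, 0, -1/6, -172/225)
Σ b_i: 31/630·1 + (-17/10)·1 + 2/9·1 + 17/7·1 = 1 ✓
b·c: (-17/10)·1/3 + 2/9·(-29/30) + 17/7·9/5 = 1357/378 ≠ 1/2 ⇒ order 1.

1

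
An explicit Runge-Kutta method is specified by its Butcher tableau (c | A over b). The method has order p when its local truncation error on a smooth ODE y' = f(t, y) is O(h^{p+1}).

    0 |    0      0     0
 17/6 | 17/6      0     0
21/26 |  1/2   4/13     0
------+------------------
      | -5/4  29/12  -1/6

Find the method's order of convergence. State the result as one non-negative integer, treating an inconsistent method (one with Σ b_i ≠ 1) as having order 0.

b = (-5/4, 29/12, -1/6)
c = (0, 17/6, 21/26)
Ac = (0, 0, 34/39)
Σ b_i: (-5/4)·1 + 29/12·1 + (-1/6)·1 = 1 ✓
b·c: 29/12·17/6 + (-1/6)·21/26 = 6283/936 ≠ 1/2 ⇒ order 1.

1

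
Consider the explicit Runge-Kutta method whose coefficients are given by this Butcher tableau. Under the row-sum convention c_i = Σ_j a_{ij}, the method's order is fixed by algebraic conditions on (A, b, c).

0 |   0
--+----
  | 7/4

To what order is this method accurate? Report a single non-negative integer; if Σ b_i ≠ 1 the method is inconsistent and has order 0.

0

b = (7/4)
c = (0)
Σ b_i: 7/4·1 = 7/4 ≠ 1 ⇒ order 0.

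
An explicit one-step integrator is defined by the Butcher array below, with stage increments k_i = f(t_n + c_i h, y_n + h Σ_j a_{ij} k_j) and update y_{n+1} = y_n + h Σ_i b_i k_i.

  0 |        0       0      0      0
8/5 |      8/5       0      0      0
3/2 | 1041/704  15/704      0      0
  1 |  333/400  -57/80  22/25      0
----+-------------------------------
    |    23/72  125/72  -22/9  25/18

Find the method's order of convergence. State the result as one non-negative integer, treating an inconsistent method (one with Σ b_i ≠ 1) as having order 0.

b = (23/72, 125/72, -22/9, 25/18)
c = (0, 8/5, 3/2, 1)
Ac = (0, 0, 3/88, 9/50)
Σ b_i: 23/72·1 + 125/72·1 + (-22/9)·1 + 25/18·1 = 1 ✓
b·c: 125/72·8/5 + (-22/9)·3/2 + 25/18·1 = 1/2 ✓
b·c²: 125/72·64/25 + (-22/9)·9/4 + 25/18·1 = 1/3 ✓
b·Ac: (-22/9)·3/88 + 25/18·9/50 = 1/6 ✓
b·c³: 125/72·512/125 + (-22/9)·27/8 + 25/18·1 = 1/4 ✓
b·(c∘Ac): (-22/9)·9/176 + 25/18·9/50 = 1/8 ✓
b·Ac²: (-22/9)·3/55 + 25/18·39/250 = 1/12 ✓
b·A²c: 25/18·3/100 = 1/24 ✓; 4 stages ⇒ order 4.

4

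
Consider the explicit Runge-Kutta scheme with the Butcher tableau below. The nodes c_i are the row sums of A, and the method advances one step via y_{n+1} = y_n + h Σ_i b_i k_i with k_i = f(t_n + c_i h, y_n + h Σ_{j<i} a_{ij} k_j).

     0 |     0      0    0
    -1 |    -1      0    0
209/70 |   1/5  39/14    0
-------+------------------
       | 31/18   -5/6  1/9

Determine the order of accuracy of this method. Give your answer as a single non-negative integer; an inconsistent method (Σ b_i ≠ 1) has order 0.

1

b = (31/18, -5/6, 1/9)
c = (0, -1, 209/70)
Ac = (0, 0, -39/14)
Σ b_i: 31/18·1 + (-5/6)·1 + 1/9·1 = 1 ✓
b·c: (-5/6)·(-1) + 1/9·209/70 = 367/315 ≠ 1/2 ⇒ order 1.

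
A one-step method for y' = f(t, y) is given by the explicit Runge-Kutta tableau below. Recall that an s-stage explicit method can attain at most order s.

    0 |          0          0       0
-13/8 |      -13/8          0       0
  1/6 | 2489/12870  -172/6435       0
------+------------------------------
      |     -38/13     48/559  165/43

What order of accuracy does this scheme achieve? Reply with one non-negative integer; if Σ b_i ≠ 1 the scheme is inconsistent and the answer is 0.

b = (-38/13, 48/559, 165/43)
c = (0, -13/8, 1/6)
Ac = (0, 0, 43/990)
Σ b_i: (-38/13)·1 + 48/559·1 + 165/43·1 = 1 ✓
b·c: 48/559·(-13/8) + 165/43·1/6 = 1/2 ✓
b·c²: 48/559·169/64 + 165/43·1/36 = 1/3 ✓
b·Ac: 165/43·43/990 = 1/6 ✓; 3 stages ⇒ order 3.

3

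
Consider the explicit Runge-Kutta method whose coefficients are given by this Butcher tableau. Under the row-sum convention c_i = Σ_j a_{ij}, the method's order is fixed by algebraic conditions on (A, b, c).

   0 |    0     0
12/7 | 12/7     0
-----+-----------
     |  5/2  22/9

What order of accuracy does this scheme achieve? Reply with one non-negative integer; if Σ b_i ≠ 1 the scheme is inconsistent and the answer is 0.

0

b = (5/2, 22/9)
c = (0, 12/7)
Σ b_i: 5/2·1 + 22/9·1 = 89/18 ≠ 1 ⇒ order 0.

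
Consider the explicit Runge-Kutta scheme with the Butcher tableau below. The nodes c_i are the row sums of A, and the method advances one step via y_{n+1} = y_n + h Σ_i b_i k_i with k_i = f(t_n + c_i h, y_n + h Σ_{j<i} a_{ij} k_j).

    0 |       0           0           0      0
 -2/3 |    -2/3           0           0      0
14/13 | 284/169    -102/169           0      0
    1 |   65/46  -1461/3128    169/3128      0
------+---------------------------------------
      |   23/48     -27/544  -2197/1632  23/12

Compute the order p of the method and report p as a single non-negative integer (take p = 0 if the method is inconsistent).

4

b = (23/48, -27/544, -2197/1632, 23/12)
c = (0, -2/3, 14/13, 1)
Ac = (0, 0, 68/169, 17/46)
Σ b_i: 23/48·1 + (-27/544)·1 + (-2197/1632)·1 + 23/12·1 = 1 ✓
b·c: (-27/544)·(-2/3) + (-2197/1632)·14/13 + 23/12·1 = 1/2 ✓
b·c²: (-27/544)·4/9 + (-2197/1632)·196/169 + 23/12·1 = 1/3 ✓
b·Ac: (-2197/1632)·68/169 + 23/12·17/46 = 1/6 ✓
b·c³: (-27/544)·(-8/27) + (-2197/1632)·2744/2197 + 23/12·1 = 1/4 ✓
b·(c∘Ac): (-2197/1632)·952/2197 + 23/12·17/46 = 1/8 ✓
b·Ac²: (-2197/1632)·(-136/507) + 23/12·(-10/69) = 1/12 ✓
b·A²c: 23/12·1/46 = 1/24 ✓; 4 stages ⇒ order 4.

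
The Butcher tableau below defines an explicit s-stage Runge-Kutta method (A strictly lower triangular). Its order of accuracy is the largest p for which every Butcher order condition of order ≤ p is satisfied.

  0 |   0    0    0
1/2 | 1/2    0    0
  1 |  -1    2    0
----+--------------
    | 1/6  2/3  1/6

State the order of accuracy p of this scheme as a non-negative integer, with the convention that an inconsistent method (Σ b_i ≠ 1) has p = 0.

3

b = (1/6, 2/3, 1/6)
c = (0, 1/2, 1)
Ac = (0, 0, 1)
Σ b_i: 1/6·1 + 2/3·1 + 1/6·1 = 1 ✓
b·c: 2/3·1/2 + 1/6·1 = 1/2 ✓
b·c²: 2/3·1/4 + 1/6·1 = 1/3 ✓
b·Ac: 1/6·1 = 1/6 ✓; 3 stages ⇒ order 3.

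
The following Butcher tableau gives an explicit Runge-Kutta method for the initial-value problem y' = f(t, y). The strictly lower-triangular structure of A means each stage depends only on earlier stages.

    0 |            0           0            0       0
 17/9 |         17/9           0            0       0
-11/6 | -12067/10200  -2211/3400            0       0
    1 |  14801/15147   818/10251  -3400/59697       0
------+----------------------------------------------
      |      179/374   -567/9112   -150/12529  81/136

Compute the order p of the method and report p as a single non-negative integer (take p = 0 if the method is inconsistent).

b = (179/374, -567/9112, -150/12529, 81/136)
c = (0, 17/9, -11/6, 1)
Ac = (0, 0, -737/600, 62/243)
Σ b_i: 179/374·1 + (-567/9112)·1 + (-150/12529)·1 + 81/136·1 = 1 ✓
b·c: (-567/9112)·17/9 + (-150/12529)·(-11/6) + 81/136·1 = 1/2 ✓
b·c²: (-567/9112)·289/81 + (-150/12529)·121/36 + 81/136·1 = 1/3 ✓
b·Ac: (-150/12529)·(-737/600) + 81/136·62/243 = 1/6 ✓
b·c³: (-567/9112)·4913/729 + (-150/12529)·(-1331/216) + 81/136·1 = 1/4 ✓
b·(c∘Ac): (-150/12529)·8107/3600 + 81/136·62/243 = 1/8 ✓
b·Ac²: (-150/12529)·(-12529/5400) + 81/136·68/729 = 1/12 ✓
b·A²c: 81/136·17/243 = 1/24 ✓; 4 stages ⇒ order 4.

4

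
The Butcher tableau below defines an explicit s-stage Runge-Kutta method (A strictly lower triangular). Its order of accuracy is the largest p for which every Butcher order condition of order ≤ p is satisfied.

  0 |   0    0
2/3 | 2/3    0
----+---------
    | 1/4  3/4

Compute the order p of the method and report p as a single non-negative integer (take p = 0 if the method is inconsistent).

b = (1/4, 3/4)
c = (0, 2/3)
Σ b_i: 1/4·1 + 3/4·1 = 1 ✓
b·c: 3/4·2/3 = 1/2 ✓; 2 stages ⇒ order 2.

2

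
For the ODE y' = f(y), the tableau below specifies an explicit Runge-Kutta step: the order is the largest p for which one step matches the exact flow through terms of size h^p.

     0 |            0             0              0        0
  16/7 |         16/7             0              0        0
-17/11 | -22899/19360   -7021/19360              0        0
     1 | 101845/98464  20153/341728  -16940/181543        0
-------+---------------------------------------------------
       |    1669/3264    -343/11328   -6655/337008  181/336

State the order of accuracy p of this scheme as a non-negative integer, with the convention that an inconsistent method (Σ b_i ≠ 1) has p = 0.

b = (1669/3264, -343/11328, -6655/337008, 181/336)
c = (0, 16/7, -17/11, 1)
Ac = (0, 0, -1003/1210, 101/362)
Σ b_i: 1669/3264·1 + (-343/11328)·1 + (-6655/337008)·1 + 181/336·1 = 1 ✓
b·c: (-343/11328)·16/7 + (-6655/337008)·(-17/11) + 181/336·1 = 1/2 ✓
b·c²: (-343/11328)·256/49 + (-6655/337008)·289/121 + 181/336·1 = 1/3 ✓
b·Ac: (-6655/337008)·(-1003/1210) + 181/336·101/362 = 1/6 ✓
b·c³: (-343/11328)·4096/343 + (-6655/337008)·(-4913/1331) + 181/336·1 = 1/4 ✓
b·(c∘Ac): (-6655/337008)·17051/13310 + 181/336·101/362 = 1/8 ✓
b·Ac²: (-6655/337008)·(-8024/4235) + 181/336·108/1267 = 1/12 ✓
b·A²c: 181/336·14/181 = 1/24 ✓; 4 stages ⇒ order 4.

4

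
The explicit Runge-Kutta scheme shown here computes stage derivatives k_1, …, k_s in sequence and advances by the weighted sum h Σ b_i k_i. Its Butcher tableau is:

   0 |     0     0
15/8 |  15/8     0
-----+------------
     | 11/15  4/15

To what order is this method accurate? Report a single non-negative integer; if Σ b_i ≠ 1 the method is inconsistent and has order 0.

2

b = (11/15, 4/15)
c = (0, 15/8)
Σ b_i: 11/15·1 + 4/15·1 = 1 ✓
b·c: 4/15·15/8 = 1/2 ✓; 2 stages ⇒ order 2.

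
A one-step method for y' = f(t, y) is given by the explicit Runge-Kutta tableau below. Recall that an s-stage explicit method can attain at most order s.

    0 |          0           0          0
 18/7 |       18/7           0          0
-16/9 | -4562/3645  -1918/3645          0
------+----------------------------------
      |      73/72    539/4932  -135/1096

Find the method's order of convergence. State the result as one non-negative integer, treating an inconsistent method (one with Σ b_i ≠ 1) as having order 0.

3

b = (73/72, 539/4932, -135/1096)
c = (0, 18/7, -16/9)
Ac = (0, 0, -548/405)
Σ b_i: 73/72·1 + 539/4932·1 + (-135/1096)·1 = 1 ✓
b·c: 539/4932·18/7 + (-135/1096)·(-16/9) = 1/2 ✓
b·c²: 539/4932·324/49 + (-135/1096)·256/81 = 1/3 ✓
b·Ac: (-135/1096)·(-548/405) = 1/6 ✓; 3 stages ⇒ order 3.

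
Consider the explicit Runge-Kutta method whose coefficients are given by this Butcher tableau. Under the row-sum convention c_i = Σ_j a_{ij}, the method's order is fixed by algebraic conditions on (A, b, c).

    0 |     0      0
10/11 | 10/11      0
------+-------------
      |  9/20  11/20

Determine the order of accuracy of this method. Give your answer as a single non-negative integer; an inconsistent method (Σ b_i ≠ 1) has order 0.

b = (9/20, 11/20)
c = (0, 10/11)
Σ b_i: 9/20·1 + 11/20·1 = 1 ✓
b·c: 11/20·10/11 = 1/2 ✓; 2 stages ⇒ order 2.

2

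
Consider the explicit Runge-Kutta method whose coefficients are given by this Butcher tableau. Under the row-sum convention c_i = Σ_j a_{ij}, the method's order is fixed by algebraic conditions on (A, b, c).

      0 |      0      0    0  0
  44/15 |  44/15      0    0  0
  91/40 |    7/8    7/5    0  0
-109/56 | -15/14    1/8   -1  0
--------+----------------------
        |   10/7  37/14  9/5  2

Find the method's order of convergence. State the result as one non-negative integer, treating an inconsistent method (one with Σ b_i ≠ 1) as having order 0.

0

b = (10/7, 37/14, 9/5, 2)
c = (0, 44/15, 91/40, -109/56)
Ac = (0, 0, 308/75, -229/120)
Σ b_i: 10/7·1 + 37/14·1 + 9/5·1 + 2·1 = 551/70 ≠ 1 ⇒ order 0.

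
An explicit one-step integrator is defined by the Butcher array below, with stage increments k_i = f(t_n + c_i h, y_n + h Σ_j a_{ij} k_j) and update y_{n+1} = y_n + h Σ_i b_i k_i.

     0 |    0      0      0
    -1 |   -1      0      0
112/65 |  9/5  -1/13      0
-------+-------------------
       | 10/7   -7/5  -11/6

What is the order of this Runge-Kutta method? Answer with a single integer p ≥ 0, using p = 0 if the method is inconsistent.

0

b = (10/7, -7/5, -11/6)
c = (0, -1, 112/65)
Ac = (0, 0, 1/13)
Σ b_i: 10/7·1 + (-7/5)·1 + (-11/6)·1 = -379/210 ≠ 1 ⇒ order 0.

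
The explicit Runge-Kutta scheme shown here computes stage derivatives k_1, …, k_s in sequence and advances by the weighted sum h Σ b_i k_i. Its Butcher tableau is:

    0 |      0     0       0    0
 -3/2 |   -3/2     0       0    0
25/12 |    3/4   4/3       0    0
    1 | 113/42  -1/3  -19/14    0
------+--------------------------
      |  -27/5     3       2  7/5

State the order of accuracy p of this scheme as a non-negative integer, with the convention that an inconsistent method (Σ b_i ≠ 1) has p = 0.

1

b = (-27/5, 3, 2, 7/5)
c = (0, -3/2, 25/12, 1)
Ac = (0, 0, -2, -391/168)
Σ b_i: (-27/5)·1 + 3·1 + 2·1 + 7/5·1 = 1 ✓
b·c: 3·(-3/2) + 2·25/12 + 7/5·1 = 16/15 ≠ 1/2 ⇒ order 1.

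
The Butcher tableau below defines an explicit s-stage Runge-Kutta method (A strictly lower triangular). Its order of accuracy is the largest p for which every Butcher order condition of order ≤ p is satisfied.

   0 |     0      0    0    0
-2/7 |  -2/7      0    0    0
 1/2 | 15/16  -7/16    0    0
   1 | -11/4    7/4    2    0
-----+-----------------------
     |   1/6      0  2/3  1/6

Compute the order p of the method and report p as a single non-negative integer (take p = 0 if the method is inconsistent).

b = (1/6, 0, 2/3, 1/6)
c = (0, -2/7, 1/2, 1)
Ac = (0, 0, 1/8, 1/2)
Σ b_i: 1/6·1 + 2/3·1 + 1/6·1 = 1 ✓
b·c: 2/3·1/2 + 1/6·1 = 1/2 ✓
b·c²: 2/3·1/4 + 1/6·1 = 1/3 ✓
b·Ac: 2/3·1/8 + 1/6·1/2 = 1/6 ✓
b·c³: 2/3·1/8 + 1/6·1 = 1/4 ✓
b·(c∘Ac): 2/3·1/16 + 1/6·1/2 = 1/8 ✓
b·Ac²: 2/3·(-1/28) + 1/6·9/14 = 1/12 ✓
b·A²c: 1/6·1/4 = 1/24 ✓; 4 stages ⇒ order 4.

4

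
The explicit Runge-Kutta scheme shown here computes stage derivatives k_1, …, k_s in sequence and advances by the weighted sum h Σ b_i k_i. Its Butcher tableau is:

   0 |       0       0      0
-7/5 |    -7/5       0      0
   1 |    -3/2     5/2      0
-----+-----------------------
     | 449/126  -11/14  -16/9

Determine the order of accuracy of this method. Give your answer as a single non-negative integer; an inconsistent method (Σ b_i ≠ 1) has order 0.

b = (449/126, -11/14, -16/9)
c = (0, -7/5, 1)
Ac = (0, 0, -7/2)
Σ b_i: 449/126·1 + (-11/14)·1 + (-16/9)·1 = 1 ✓
b·c: (-11/14)·(-7/5) + (-16/9)·1 = -61/90 ≠ 1/2 ⇒ order 1.

1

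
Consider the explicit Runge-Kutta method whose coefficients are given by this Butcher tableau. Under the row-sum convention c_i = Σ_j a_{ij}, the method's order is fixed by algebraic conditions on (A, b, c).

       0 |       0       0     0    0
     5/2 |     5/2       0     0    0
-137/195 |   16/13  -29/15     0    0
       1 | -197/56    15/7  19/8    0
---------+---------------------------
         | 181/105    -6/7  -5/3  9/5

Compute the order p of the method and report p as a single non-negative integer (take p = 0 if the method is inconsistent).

b = (181/105, -6/7, -5/3, 9/5)
c = (0, 5/2, -137/195, 1)
Ac = (0, 0, -29/6, 40279/10920)
Σ b_i: 181/105·1 + (-6/7)·1 + (-5/3)·1 + 9/5·1 = 1 ✓
b·c: (-6/7)·5/2 + (-5/3)·(-137/195) + 9/5·1 = 3391/4095 ≠ 1/2 ⇒ order 1.

1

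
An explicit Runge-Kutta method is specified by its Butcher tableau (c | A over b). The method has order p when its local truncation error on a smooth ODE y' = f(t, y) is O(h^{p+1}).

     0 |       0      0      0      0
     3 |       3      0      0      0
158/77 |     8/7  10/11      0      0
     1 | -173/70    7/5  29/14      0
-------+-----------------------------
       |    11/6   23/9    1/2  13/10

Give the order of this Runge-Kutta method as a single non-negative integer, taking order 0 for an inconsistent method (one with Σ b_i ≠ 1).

b = (11/6, 23/9, 1/2, 13/10)
c = (0, 3, 158/77, 1)
Ac = (0, 0, 30/11, 22774/2695)
Σ b_i: 11/6·1 + 23/9·1 + 1/2·1 + 13/10·1 = 557/90 ≠ 1 ⇒ order 0.

0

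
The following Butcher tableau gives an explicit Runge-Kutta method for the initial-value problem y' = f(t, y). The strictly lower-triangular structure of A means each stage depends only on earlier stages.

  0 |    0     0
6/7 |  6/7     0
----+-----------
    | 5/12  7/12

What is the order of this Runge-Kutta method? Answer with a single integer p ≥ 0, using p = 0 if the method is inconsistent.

b = (5/12, 7/12)
c = (0, 6/7)
Σ b_i: 5/12·1 + 7/12·1 = 1 ✓
b·c: 7/12·6/7 = 1/2 ✓; 2 stages ⇒ order 2.

2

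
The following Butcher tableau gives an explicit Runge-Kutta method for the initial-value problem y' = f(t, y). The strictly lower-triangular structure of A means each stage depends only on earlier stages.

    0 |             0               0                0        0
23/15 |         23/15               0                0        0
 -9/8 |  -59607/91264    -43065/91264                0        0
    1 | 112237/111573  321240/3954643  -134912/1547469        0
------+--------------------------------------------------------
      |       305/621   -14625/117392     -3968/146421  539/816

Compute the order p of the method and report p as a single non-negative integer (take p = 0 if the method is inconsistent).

4

b = (305/621, -14625/117392, -3968/146421, 539/816)
c = (0, 23/15, -9/8, 1)
Ac = (0, 0, -2871/3968, 120/539)
Σ b_i: 305/621·1 + (-14625/117392)·1 + (-3968/146421)·1 + 539/816·1 = 1 ✓
b·c: (-14625/117392)·23/15 + (-3968/146421)·(-9/8) + 539/816·1 = 1/2 ✓
b·c²: (-14625/117392)·529/225 + (-3968/146421)·81/64 + 539/816·1 = 1/3 ✓
b·Ac: (-3968/146421)·(-2871/3968) + 539/816·120/539 = 1/6 ✓
b·c³: (-14625/117392)·12167/3375 + (-3968/146421)·(-729/512) + 539/816·1 = 1/4 ✓
b·(c∘Ac): (-3968/146421)·25839/31744 + 539/816·120/539 = 1/8 ✓
b·Ac²: (-3968/146421)·(-22011/19840) + 539/816·652/8085 = 1/12 ✓
b·A²c: 539/816·34/539 = 1/24 ✓; 4 stages ⇒ order 4.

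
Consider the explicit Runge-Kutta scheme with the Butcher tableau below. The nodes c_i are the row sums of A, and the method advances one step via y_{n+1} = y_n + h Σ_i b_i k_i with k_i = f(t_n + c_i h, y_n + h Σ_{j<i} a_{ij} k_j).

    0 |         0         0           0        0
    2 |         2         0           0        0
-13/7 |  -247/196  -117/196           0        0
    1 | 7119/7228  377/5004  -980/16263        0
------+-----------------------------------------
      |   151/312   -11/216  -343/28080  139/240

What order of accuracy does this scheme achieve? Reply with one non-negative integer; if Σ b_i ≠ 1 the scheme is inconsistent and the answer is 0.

b = (151/312, -11/216, -343/28080, 139/240)
c = (0, 2, -13/7, 1)
Ac = (0, 0, -117/98, 73/278)
Σ b_i: 151/312·1 + (-11/216)·1 + (-343/28080)·1 + 139/240·1 = 1 ✓
b·c: (-11/216)·2 + (-343/28080)·(-13/7) + 139/240·1 = 1/2 ✓
b·c²: (-11/216)·4 + (-343/28080)·169/49 + 139/240·1 = 1/3 ✓
b·Ac: (-343/28080)·(-117/98) + 139/240·73/278 = 1/6 ✓
b·c³: (-11/216)·8 + (-343/28080)·(-2197/343) + 139/240·1 = 1/4 ✓
b·(c∘Ac): (-343/28080)·1521/686 + 139/240·73/278 = 1/8 ✓
b·Ac²: (-343/28080)·(-117/49) + 139/240·13/139 = 1/12 ✓
b·A²c: 139/240·10/139 = 1/24 ✓; 4 stages ⇒ order 4.

4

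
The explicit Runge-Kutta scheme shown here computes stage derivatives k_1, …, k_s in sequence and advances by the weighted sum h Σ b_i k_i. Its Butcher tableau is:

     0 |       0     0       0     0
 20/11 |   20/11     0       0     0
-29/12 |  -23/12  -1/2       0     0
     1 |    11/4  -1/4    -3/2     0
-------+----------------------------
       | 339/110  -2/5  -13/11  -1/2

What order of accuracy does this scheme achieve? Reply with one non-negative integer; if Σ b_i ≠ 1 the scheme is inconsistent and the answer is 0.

1

b = (339/110, -2/5, -13/11, -1/2)
c = (0, 20/11, -29/12, 1)
Ac = (0, 0, -10/11, 279/88)
Σ b_i: 339/110·1 + (-2/5)·1 + (-13/11)·1 + (-1/2)·1 = 1 ✓
b·c: (-2/5)·20/11 + (-13/11)·(-29/12) + (-1/2)·1 = 215/132 ≠ 1/2 ⇒ order 1.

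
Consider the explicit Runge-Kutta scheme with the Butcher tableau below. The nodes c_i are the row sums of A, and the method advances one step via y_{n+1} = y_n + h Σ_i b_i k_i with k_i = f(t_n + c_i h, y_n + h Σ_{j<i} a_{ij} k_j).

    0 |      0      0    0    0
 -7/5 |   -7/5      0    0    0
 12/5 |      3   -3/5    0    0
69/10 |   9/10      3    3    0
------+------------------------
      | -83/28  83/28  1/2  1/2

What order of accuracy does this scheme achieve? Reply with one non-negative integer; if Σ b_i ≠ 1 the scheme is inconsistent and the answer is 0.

b = (-83/28, 83/28, 1/2, 1/2)
c = (0, -7/5, 12/5, 69/10)
Ac = (0, 0, 21/25, 3)
Σ b_i: (-83/28)·1 + 83/28·1 + 1/2·1 + 1/2·1 = 1 ✓
b·c: 83/28·(-7/5) + 1/2·12/5 + 1/2·69/10 = 1/2 ✓
b·c²: 83/28·49/25 + 1/2·144/25 + 1/2·4761/100 = 6499/200 ≠ 1/3 ⇒ order 2.
b·Ac: 1/2·21/25 + 1/2·3 = 48/25 ≠ 1/6

2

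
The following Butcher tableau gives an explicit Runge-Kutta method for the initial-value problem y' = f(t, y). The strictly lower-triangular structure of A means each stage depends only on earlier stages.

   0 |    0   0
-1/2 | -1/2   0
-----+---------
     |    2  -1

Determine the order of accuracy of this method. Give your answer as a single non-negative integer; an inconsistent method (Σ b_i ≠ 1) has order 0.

2

b = (2, -1)
c = (0, -1/2)
Σ b_i: 2·1 + (-1)·1 = 1 ✓
b·c: (-1)·(-1/2) = 1/2 ✓; 2 stages ⇒ order 2.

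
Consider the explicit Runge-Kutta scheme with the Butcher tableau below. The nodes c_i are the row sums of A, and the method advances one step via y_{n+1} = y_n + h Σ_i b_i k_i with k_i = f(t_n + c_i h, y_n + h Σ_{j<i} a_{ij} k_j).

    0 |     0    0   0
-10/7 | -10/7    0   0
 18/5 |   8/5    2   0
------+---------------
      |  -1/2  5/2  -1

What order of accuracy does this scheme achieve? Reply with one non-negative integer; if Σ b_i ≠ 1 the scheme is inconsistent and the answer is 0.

b = (-1/2, 5/2, -1)
c = (0, -10/7, 18/5)
Ac = (0, 0, -20/7)
Σ b_i: (-1/2)·1 + 5/2·1 + (-1)·1 = 1 ✓
b·c: 5/2·(-10/7) + (-1)·18/5 = -251/35 ≠ 1/2 ⇒ order 1.

1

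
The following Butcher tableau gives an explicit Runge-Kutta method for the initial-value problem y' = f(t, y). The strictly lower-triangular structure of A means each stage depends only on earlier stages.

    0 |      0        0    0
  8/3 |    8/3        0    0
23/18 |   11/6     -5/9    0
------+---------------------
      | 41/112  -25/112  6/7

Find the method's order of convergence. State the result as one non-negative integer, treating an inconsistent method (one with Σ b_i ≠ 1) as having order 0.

b = (41/112, -25/112, 6/7)
c = (0, 8/3, 23/18)
Ac = (0, 0, -40/27)
Σ b_i: 41/112·1 + (-25/112)·1 + 6/7·1 = 1 ✓
b·c: (-25/112)·8/3 + 6/7·23/18 = 1/2 ✓
b·c²: (-25/112)·64/9 + 6/7·529/324 = -71/378 ≠ 1/3 ⇒ order 2.
b·Ac: 6/7·(-40/27) = -80/63 ≠ 1/6

2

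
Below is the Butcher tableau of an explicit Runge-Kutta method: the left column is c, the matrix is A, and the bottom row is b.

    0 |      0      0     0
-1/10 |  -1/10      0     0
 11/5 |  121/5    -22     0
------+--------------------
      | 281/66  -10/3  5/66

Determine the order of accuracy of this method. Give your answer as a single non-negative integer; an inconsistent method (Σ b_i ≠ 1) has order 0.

b = (281/66, -10/3, 5/66)
c = (0, -1/10, 11/5)
Ac = (0, 0, 11/5)
Σ b_i: 281/66·1 + (-10/3)·1 + 5/66·1 = 1 ✓
b·c: (-10/3)·(-1/10) + 5/66·11/5 = 1/2 ✓
b·c²: (-10/3)·1/100 + 5/66·121/25 = 1/3 ✓
b·Ac: 5/66·11/5 = 1/6 ✓; 3 stages ⇒ order 3.

3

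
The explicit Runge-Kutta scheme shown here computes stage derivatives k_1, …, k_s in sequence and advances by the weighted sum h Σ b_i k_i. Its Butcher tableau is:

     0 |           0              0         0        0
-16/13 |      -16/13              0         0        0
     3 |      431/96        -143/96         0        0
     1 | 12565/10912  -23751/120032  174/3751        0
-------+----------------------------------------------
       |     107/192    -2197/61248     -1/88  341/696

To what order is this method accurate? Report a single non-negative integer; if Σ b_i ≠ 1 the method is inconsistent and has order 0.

b = (107/192, -2197/61248, -1/88, 341/696)
c = (0, -16/13, 3, 1)
Ac = (0, 0, 11/6, 261/682)
Σ b_i: 107/192·1 + (-2197/61248)·1 + (-1/88)·1 + 341/696·1 = 1 ✓
b·c: (-2197/61248)·(-16/13) + (-1/88)·3 + 341/696·1 = 1/2 ✓
b·c²: (-2197/61248)·256/169 + (-1/88)·9 + 341/696·1 = 1/3 ✓
b·Ac: (-1/88)·11/6 + 341/696·261/682 = 1/6 ✓
b·c³: (-2197/61248)·(-4096/2197) + (-1/88)·27 + 341/696·1 = 1/4 ✓
b·(c∘Ac): (-1/88)·11/2 + 341/696·261/682 = 1/8 ✓
b·Ac²: (-1/88)·(-88/39) + 341/696·522/4433 = 1/12 ✓
b·A²c: 341/696·29/341 = 1/24 ✓; 4 stages ⇒ order 4.

4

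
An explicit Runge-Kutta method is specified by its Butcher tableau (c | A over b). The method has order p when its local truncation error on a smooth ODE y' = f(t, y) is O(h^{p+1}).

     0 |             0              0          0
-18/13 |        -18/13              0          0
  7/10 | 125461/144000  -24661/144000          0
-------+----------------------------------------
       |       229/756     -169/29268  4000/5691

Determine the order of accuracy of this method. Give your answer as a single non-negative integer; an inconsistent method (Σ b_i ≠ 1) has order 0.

b = (229/756, -169/29268, 4000/5691)
c = (0, -18/13, 7/10)
Ac = (0, 0, 1897/8000)
Σ b_i: 229/756·1 + (-169/29268)·1 + 4000/5691·1 = 1 ✓
b·c: (-169/29268)·(-18/13) + 4000/5691·7/10 = 1/2 ✓
b·c²: (-169/29268)·324/169 + 4000/5691·49/100 = 1/3 ✓
b·Ac: 4000/5691·1897/8000 = 1/6 ✓; 3 stages ⇒ order 3.

3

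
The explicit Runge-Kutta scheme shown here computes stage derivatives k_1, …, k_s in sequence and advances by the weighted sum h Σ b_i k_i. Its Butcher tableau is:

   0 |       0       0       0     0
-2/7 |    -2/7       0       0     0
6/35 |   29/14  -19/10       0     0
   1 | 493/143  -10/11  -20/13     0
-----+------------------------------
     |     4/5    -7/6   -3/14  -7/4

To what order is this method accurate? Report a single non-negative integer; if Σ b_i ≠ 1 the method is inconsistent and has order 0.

b = (4/5, -7/6, -3/14, -7/4)
c = (0, -2/7, 6/35, 1)
Ac = (0, 0, 19/35, -4/1001)
Σ b_i: 4/5·1 + (-7/6)·1 + (-3/14)·1 + (-7/4)·1 = -979/420 ≠ 1 ⇒ order 0.

0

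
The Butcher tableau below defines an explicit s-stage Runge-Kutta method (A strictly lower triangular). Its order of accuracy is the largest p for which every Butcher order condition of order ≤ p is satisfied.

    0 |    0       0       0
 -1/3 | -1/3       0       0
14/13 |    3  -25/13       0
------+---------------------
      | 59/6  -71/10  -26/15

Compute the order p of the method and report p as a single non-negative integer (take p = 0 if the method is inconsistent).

2

b = (59/6, -71/10, -26/15)
c = (0, -1/3, 14/13)
Ac = (0, 0, 25/39)
Σ b_i: 59/6·1 + (-71/10)·1 + (-26/15)·1 = 1 ✓
b·c: (-71/10)·(-1/3) + (-26/15)·14/13 = 1/2 ✓
b·c²: (-71/10)·1/9 + (-26/15)·196/169 = -655/234 ≠ 1/3 ⇒ order 2.
b·Ac: (-26/15)·25/39 = -10/9 ≠ 1/6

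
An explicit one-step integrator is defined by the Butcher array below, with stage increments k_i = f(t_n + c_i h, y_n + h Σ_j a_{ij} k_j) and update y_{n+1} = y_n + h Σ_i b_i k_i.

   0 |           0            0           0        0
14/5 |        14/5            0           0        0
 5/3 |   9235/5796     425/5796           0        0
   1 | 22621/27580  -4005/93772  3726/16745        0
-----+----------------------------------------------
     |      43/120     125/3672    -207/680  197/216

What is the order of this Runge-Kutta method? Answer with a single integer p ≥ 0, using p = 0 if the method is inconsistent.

b = (43/120, 125/3672, -207/680, 197/216)
c = (0, 14/5, 5/3, 1)
Ac = (0, 0, 85/414, 99/394)
Σ b_i: 43/120·1 + 125/3672·1 + (-207/680)·1 + 197/216·1 = 1 ✓
b·c: 125/3672·14/5 + (-207/680)·5/3 + 197/216·1 = 1/2 ✓
b·c²: 125/3672·196/25 + (-207/680)·25/9 + 197/216·1 = 1/3 ✓
b·Ac: (-207/680)·85/414 + 197/216·99/394 = 1/6 ✓
b·c³: 125/3672·2744/125 + (-207/680)·125/27 + 197/216·1 = 1/4 ✓
b·(c∘Ac): (-207/680)·425/1242 + 197/216·99/394 = 1/8 ✓
b·Ac²: (-207/680)·119/207 + 197/216·279/985 = 1/12 ✓
b·A²c: 197/216·9/197 = 1/24 ✓; 4 stages ⇒ order 4.

4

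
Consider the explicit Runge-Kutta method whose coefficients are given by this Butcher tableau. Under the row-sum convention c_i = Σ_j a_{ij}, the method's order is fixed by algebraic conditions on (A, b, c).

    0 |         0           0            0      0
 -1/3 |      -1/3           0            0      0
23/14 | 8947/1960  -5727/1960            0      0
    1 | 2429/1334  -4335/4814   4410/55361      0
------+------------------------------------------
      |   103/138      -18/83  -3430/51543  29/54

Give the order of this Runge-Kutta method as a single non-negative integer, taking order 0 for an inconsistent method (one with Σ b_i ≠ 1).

4

b = (103/138, -18/83, -3430/51543, 29/54)
c = (0, -1/3, 23/14, 1)
Ac = (0, 0, 1909/1960, 25/58)
Σ b_i: 103/138·1 + (-18/83)·1 + (-3430/51543)·1 + 29/54·1 = 1 ✓
b·c: (-18/83)·(-1/3) + (-3430/51543)·23/14 + 29/54·1 = 1/2 ✓
b·c²: (-18/83)·1/9 + (-3430/51543)·529/196 + 29/54·1 = 1/3 ✓
b·Ac: (-3430/51543)·1909/1960 + 29/54·25/58 = 1/6 ✓
b·c³: (-18/83)·(-1/27) + (-3430/51543)·12167/2744 + 29/54·1 = 1/4 ✓
b·(c∘Ac): (-3430/51543)·43907/27440 + 29/54·25/58 = 1/8 ✓
b·Ac²: (-3430/51543)·(-1909/5880) + 29/54·10/87 = 1/12 ✓
b·A²c: 29/54·9/116 = 1/24 ✓; 4 stages ⇒ order 4.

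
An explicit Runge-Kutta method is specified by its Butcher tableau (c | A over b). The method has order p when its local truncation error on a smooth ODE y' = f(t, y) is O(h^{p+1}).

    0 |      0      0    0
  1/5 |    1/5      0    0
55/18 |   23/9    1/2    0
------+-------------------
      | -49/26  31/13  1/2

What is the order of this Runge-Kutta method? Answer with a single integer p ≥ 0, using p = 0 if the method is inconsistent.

b = (-49/26, 31/13, 1/2)
c = (0, 1/5, 55/18)
Ac = (0, 0, 1/10)
Σ b_i: (-49/26)·1 + 31/13·1 + 1/2·1 = 1 ✓
b·c: 31/13·1/5 + 1/2·55/18 = 4691/2340 ≠ 1/2 ⇒ order 1.

1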